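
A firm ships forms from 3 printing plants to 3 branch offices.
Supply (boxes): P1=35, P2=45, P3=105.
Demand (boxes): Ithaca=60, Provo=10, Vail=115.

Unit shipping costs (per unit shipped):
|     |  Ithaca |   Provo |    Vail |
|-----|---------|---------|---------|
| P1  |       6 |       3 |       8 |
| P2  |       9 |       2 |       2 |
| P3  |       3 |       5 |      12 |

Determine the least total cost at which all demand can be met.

An optimal shipping plan:
  P1–Vail: 35 × 8 = 280
  P2–Vail: 45 × 2 = 90
  P3–Ithaca: 60 × 3 = 180
  P3–Provo: 10 × 5 = 50
  P3–Vail: 35 × 12 = 420
Total = 280 + 90 + 180 + 50 + 420 = 1020.

1020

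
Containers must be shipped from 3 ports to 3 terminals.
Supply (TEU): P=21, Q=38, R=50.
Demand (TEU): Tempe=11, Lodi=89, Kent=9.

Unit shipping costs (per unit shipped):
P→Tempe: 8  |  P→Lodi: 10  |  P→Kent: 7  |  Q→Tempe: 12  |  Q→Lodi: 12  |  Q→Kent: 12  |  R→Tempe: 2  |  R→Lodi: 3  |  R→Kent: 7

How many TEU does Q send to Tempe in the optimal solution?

Solving gives:
  P→Tempe: 11 × 8 = 88
  P→Lodi: 1 × 10 = 10
  P→Kent: 9 × 7 = 63
  Q→Lodi: 38 × 12 = 456
  R→Lodi: 50 × 3 = 150
Total cost = 767.
The route Q→Tempe is not used.

0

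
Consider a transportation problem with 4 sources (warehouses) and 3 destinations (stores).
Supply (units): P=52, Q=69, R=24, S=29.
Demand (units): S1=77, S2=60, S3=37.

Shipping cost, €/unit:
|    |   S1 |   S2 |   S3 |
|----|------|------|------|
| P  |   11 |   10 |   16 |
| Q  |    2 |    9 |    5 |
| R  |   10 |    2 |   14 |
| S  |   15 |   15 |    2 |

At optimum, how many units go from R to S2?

24

The minimum-cost plan:
  P→S1: 16 × €11 = €176
  P→S2: 36 × €10 = €360
  Q→S1: 61 × €2 = €122
  Q→S3: 8 × €5 = €40
  R→S2: 24 × €2 = €48
  S→S3: 29 × €2 = €58
Total cost = €804.
So R→S2 carries 24 units.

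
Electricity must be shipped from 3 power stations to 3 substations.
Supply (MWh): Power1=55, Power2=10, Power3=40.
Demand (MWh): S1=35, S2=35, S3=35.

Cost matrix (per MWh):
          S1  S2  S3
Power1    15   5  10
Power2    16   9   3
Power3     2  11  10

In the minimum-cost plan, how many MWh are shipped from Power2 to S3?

Optimal shipments:
  Power1 to S2: 35 × 5 = 175
  Power1 to S3: 20 × 10 = 200
  Power2 to S3: 10 × 3 = 30
  Power3 to S1: 35 × 2 = 70
  Power3 to S3: 5 × 10 = 50
Total cost = 525.
So Power2→S3 carries 10 MWh.

10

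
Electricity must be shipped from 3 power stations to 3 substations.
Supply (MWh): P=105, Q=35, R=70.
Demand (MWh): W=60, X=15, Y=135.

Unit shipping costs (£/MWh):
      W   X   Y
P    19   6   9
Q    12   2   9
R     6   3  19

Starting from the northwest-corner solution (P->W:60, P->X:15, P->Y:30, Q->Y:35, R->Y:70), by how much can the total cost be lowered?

Current plan cost = 60·19 + 15·6 + 30·9 + 35·9 + 70·19 = £3145.
Optimal plan:
  P->Y: 105 × £9 = £945
  Q->X: 5 × £2 = £10
  Q->Y: 30 × £9 = £270
  R->W: 60 × £6 = £360
  R->X: 10 × £3 = £30
Optimal cost = £1615.
Saving = 3145 − 1615 = £1530.

1530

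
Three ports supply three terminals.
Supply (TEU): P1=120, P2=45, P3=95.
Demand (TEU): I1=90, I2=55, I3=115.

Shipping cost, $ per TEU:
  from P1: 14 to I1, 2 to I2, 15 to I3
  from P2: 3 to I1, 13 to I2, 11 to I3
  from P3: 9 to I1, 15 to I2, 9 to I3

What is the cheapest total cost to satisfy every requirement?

2030

A cheapest plan:
  P1→I1: 45 × $14 = $630
  P1→I2: 55 × $2 = $110
  P1→I3: 20 × $15 = $300
  P2→I1: 45 × $3 = $135
  P3→I3: 95 × $9 = $855
Total = 630 + 110 + 300 + 135 + 855 = $2030.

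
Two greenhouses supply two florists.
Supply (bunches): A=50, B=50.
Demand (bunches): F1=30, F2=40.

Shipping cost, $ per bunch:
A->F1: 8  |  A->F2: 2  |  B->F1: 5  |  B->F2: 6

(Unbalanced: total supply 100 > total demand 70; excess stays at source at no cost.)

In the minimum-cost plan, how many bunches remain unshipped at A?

10

Minimum-cost shipments:
  A–F2: 40 × $2 = $80
  B–F1: 30 × $5 = $150
Total cost = $230.
A ships 40 of its 50, leaving 10.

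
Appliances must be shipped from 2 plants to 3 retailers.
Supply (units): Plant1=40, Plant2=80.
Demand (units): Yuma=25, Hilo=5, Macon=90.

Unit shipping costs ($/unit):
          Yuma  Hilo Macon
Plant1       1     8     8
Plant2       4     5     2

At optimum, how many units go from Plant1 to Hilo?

5

Optimal shipments:
  Plant1–Yuma: 25 × $1 = $25
  Plant1–Hilo: 5 × $8 = $40
  Plant1–Macon: 10 × $8 = $80
  Plant2–Macon: 80 × $2 = $160
Total cost = $305.
So Plant1→Hilo carries 5 units.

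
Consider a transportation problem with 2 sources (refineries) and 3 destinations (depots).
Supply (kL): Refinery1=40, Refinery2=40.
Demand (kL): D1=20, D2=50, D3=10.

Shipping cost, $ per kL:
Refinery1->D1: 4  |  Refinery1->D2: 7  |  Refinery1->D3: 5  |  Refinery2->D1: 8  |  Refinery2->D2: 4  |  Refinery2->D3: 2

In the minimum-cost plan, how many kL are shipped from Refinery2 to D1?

0

Optimal shipments:
  Refinery1→D1: 20 × $4 = $80
  Refinery1→D2: 10 × $7 = $70
  Refinery1→D3: 10 × $5 = $50
  Refinery2→D2: 40 × $4 = $160
Total cost = $360.
The route Refinery2→D1 is not used.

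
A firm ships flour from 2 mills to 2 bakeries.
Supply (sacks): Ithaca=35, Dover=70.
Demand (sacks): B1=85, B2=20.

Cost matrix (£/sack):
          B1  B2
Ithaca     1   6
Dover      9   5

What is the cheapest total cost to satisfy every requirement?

A cheapest plan:
  Ithaca->B1: 35 × £1 = £35
  Dover->B1: 50 × £9 = £450
  Dover->B2: 20 × £5 = £100
Total = 35 + 450 + 100 = £585.

585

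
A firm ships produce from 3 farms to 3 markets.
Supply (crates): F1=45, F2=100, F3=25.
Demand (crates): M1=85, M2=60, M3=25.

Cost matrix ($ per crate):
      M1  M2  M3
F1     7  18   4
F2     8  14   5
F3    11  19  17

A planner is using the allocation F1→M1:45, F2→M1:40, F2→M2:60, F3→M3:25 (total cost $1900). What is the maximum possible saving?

Current plan cost = 45·7 + 40·8 + 60·14 + 25·17 = $1900.
Optimal plan:
  F1–M1: 20 × $7 = $140
  F1–M3: 25 × $4 = $100
  F2–M1: 40 × $8 = $320
  F2–M2: 60 × $14 = $840
  F3–M1: 25 × $11 = $275
Optimal cost = $1675.
Saving = 1900 − 1675 = $225.

225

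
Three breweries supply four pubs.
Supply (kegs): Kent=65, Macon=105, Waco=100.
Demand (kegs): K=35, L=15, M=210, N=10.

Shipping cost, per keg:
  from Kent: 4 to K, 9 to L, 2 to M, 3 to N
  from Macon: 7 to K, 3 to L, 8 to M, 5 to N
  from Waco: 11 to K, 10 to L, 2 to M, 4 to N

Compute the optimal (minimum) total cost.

1030

Optimal allocation:
  Kent–M: 65 × 2 = 130
  Macon–K: 35 × 7 = 245
  Macon–L: 15 × 3 = 45
  Macon–M: 45 × 8 = 360
  Macon–N: 10 × 5 = 50
  Waco–M: 100 × 2 = 200
Total = 130 + 245 + 45 + 360 + 50 + 200 = 1030.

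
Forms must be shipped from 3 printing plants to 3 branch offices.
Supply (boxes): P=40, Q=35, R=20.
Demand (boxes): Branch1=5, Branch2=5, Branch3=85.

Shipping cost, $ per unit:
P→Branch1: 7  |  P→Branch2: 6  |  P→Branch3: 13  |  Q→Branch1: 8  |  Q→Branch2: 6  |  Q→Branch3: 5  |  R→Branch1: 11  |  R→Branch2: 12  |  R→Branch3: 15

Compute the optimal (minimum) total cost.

930

Optimal allocation:
  P–Branch1: 5 × $7 = $35
  P–Branch2: 5 × $6 = $30
  P–Branch3: 30 × $13 = $390
  Q–Branch3: 35 × $5 = $175
  R–Branch3: 20 × $15 = $300
Total = 35 + 30 + 390 + 175 + 300 = $930.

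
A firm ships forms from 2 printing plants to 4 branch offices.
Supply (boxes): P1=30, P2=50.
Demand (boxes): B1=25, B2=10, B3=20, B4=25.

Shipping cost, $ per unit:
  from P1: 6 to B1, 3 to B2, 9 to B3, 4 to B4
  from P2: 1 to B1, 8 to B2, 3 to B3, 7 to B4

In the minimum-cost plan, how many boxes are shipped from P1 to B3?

Solving gives:
  P1 to B2: 10 boxes
  P1 to B4: 20 boxes
  P2 to B1: 25 boxes
  P2 to B3: 20 boxes
  P2 to B4: 5 boxes
Total cost = $230.
The route P1→B3 is not used.

0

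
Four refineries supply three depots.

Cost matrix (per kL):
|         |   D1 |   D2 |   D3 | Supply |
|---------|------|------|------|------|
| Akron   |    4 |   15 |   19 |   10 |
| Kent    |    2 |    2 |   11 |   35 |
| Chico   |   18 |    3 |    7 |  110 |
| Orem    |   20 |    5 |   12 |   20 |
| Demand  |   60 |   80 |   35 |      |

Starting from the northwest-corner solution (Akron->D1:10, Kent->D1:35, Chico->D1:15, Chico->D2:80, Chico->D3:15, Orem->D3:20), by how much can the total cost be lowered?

60

Current plan cost = 10·4 + 35·2 + 15·18 + 80·3 + 15·7 + 20·12 = 965.
Optimal plan:
  Akron->D1: 10 × 4 = 40
  Kent->D1: 35 × 2 = 70
  Chico->D1: 15 × 18 = 270
  Chico->D2: 60 × 3 = 180
  Chico->D3: 35 × 7 = 245
  Orem->D2: 20 × 5 = 100
Optimal cost = 905.
Saving = 965 − 905 = 60.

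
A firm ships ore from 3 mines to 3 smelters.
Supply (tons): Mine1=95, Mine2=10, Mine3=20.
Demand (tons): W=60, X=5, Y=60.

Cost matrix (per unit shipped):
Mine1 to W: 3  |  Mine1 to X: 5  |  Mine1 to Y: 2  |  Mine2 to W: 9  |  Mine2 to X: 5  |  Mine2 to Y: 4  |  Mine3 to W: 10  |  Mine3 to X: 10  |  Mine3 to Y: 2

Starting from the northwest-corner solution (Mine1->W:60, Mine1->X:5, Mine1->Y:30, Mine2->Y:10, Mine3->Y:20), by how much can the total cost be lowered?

10

Current plan cost = 60·3 + 5·5 + 30·2 + 10·4 + 20·2 = 345.
Optimal plan:
  Mine1→W: 60 tons
  Mine1→Y: 35 tons
  Mine2→X: 5 tons
  Mine2→Y: 5 tons
  Mine3→Y: 20 tons
Optimal cost = 335.
Saving = 345 − 335 = 10.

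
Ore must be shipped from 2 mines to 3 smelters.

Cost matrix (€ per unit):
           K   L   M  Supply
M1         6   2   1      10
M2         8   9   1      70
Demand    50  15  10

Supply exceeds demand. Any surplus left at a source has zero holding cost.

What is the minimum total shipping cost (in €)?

A cheapest plan:
  M1 to L: 10 tons
  M2 to K: 50 tons
  M2 to L: 5 tons
  M2 to M: 10 tons
Total cost = €475.

475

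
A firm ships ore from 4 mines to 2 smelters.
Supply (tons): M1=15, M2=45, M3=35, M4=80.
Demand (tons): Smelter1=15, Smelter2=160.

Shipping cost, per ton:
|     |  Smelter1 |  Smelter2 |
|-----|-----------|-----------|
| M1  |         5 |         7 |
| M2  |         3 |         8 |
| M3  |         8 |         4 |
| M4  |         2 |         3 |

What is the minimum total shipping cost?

One minimum-cost allocation:
  M1→Smelter2: 15 × 7 = 105
  M2→Smelter1: 15 × 3 = 45
  M2→Smelter2: 30 × 8 = 240
  M3→Smelter2: 35 × 4 = 140
  M4→Smelter2: 80 × 3 = 240
Total = 105 + 45 + 240 + 140 + 240 = 770.

770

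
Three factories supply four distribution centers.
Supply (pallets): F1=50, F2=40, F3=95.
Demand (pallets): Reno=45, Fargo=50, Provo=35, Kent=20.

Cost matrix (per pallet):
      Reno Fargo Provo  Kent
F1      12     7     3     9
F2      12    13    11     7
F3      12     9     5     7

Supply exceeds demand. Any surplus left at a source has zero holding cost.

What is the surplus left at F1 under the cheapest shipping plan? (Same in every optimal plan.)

0

An optimal plan:
  F1 to Fargo: 50 × 7 = 350
  F2 to Reno: 40 × 12 = 480
  F3 to Reno: 5 × 12 = 60
  F3 to Provo: 35 × 5 = 175
  F3 to Kent: 20 × 7 = 140
Total cost = 1205.
F1 ships 50 of its 50, leaving 0.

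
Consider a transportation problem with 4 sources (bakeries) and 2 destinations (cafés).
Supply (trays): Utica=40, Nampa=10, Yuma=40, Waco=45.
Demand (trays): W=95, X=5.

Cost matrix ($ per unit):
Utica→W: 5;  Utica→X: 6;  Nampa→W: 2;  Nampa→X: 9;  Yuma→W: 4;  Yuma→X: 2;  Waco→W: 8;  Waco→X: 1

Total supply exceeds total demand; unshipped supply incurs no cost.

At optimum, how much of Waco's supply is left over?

Minimum-cost shipments:
  Utica–W: 40 × $5 = $200
  Nampa–W: 10 × $2 = $20
  Yuma–W: 40 × $4 = $160
  Waco–W: 5 × $8 = $40
  Waco–X: 5 × $1 = $5
Total cost = $425.
Waco ships 10 of its 45, leaving 35.

35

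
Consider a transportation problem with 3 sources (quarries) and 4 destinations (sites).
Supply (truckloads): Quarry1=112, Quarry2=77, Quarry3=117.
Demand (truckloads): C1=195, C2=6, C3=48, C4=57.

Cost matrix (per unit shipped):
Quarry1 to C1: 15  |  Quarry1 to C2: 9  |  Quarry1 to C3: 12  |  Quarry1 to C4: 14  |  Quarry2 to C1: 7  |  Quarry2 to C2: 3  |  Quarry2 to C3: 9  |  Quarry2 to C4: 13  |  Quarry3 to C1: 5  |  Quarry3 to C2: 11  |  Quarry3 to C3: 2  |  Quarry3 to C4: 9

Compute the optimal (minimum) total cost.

Optimal allocation:
  Quarry1 to C1: 1 × 15 = 15
  Quarry1 to C2: 6 × 9 = 54
  Quarry1 to C3: 48 × 12 = 576
  Quarry1 to C4: 57 × 14 = 798
  Quarry2 to C1: 77 × 7 = 539
  Quarry3 to C1: 117 × 5 = 585
Total = 15 + 54 + 576 + 798 + 539 + 585 = 2567.
(Supply check: Quarry1 ships 112; Quarry2 ships 77; Quarry3 ships 117.)

2567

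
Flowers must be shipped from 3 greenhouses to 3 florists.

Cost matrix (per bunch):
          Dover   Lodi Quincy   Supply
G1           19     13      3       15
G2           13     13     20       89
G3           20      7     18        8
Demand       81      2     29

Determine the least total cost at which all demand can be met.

1380

An optimal shipping plan:
  G1 to Quincy: 15 bunches
  G2 to Dover: 81 bunches
  G2 to Quincy: 8 bunches
  G3 to Lodi: 2 bunches
  G3 to Quincy: 6 bunches
Total cost = 1380.
(Supply check: G1 ships 15; G2 ships 89; G3 ships 8.)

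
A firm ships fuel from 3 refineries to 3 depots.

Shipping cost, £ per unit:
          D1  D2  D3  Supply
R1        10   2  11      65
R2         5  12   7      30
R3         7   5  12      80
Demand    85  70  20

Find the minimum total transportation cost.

One minimum-cost allocation:
  R1->D2: 65 kL
  R2->D1: 10 kL
  R2->D3: 20 kL
  R3->D1: 75 kL
  R3->D2: 5 kL
Total cost = £870.

870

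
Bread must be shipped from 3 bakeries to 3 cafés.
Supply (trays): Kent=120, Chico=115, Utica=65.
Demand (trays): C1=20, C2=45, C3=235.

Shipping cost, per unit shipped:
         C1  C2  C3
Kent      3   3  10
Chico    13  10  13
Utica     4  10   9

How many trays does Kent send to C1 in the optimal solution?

20

Solving gives:
  Kent to C1: 20 trays
  Kent to C2: 45 trays
  Kent to C3: 55 trays
  Chico to C3: 115 trays
  Utica to C3: 65 trays
Total cost = 2825.
So Kent→C1 carries 20 trays.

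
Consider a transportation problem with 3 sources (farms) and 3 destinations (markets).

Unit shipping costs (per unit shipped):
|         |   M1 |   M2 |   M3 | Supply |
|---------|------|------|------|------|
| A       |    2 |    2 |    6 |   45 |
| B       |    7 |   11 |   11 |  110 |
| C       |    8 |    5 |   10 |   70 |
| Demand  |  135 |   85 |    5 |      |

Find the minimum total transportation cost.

Optimal allocation:
  A->M1: 25 crates
  A->M2: 15 crates
  A->M3: 5 crates
  B->M1: 110 crates
  C->M2: 70 crates
Total cost = 1230.

1230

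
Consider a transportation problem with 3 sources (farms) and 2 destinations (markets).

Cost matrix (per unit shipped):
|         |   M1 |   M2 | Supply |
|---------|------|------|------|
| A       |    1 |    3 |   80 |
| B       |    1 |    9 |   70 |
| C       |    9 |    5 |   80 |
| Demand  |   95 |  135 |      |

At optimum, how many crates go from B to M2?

The minimum-cost plan:
  A–M1: 25 crates
  A–M2: 55 crates
  B–M1: 70 crates
  C–M2: 80 crates
Total cost = 660.
The route B→M2 is not used.

0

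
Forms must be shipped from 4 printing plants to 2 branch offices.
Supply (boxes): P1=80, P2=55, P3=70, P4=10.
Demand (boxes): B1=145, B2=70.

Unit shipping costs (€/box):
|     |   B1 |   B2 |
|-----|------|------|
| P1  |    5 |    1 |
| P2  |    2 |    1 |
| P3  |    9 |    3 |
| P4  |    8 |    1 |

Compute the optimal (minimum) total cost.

One minimum-cost allocation:
  P1→B1: 80 × €5 = €400
  P2→B1: 55 × €2 = €110
  P3→B1: 10 × €9 = €90
  P3→B2: 60 × €3 = €180
  P4→B2: 10 × €1 = €10
Total = 400 + 110 + 90 + 180 + 10 = €790.
(Supply check: P1 ships 80; P2 ships 55; P3 ships 70; P4 ships 10.)

790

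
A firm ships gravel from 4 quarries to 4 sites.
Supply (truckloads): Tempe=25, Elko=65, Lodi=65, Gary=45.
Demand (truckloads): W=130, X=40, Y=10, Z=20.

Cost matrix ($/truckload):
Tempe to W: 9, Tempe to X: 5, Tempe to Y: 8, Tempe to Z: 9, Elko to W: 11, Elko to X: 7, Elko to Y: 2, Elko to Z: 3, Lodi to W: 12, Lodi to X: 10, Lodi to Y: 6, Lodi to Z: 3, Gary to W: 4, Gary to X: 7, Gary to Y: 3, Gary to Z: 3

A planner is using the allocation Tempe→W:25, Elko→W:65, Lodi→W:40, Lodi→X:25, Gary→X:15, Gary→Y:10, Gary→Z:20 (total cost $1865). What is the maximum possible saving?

Current plan cost = 25·9 + 65·11 + 40·12 + 25·10 + 15·7 + 10·3 + 20·3 = $1865.
Optimal plan:
  Tempe to X: 25 × $5 = $125
  Elko to W: 40 × $11 = $440
  Elko to X: 15 × $7 = $105
  Elko to Y: 10 × $2 = $20
  Lodi to W: 45 × $12 = $540
  Lodi to Z: 20 × $3 = $60
  Gary to W: 45 × $4 = $180
Optimal cost = $1470.
Saving = 1865 − 1470 = $395.

395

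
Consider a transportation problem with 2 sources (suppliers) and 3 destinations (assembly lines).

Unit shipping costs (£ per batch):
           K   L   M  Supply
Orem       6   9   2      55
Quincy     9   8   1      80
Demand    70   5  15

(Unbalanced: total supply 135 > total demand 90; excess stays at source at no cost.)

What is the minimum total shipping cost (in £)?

A cheapest plan:
  Orem->K: 55 × £6 = £330
  Quincy->K: 15 × £9 = £135
  Quincy->L: 5 × £8 = £40
  Quincy->M: 15 × £1 = £15
Total = 330 + 135 + 40 + 15 = £520.

520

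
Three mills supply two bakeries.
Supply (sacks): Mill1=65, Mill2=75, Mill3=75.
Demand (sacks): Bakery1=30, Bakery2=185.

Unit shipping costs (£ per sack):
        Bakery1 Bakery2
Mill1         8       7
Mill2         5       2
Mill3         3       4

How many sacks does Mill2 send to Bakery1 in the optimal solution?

0

The minimum-cost plan:
  Mill1 to Bakery2: 65 sacks
  Mill2 to Bakery2: 75 sacks
  Mill3 to Bakery1: 30 sacks
  Mill3 to Bakery2: 45 sacks
Total cost = £875.
The route Mill2→Bakery1 is not used.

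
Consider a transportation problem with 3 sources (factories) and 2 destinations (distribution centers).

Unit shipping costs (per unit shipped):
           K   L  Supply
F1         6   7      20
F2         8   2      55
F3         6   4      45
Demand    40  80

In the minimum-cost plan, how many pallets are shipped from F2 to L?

The minimum-cost plan:
  F1->K: 20 × 6 = 120
  F2->L: 55 × 2 = 110
  F3->K: 20 × 6 = 120
  F3->L: 25 × 4 = 100
Total cost = 450.
So F2→L carries 55 pallets.

55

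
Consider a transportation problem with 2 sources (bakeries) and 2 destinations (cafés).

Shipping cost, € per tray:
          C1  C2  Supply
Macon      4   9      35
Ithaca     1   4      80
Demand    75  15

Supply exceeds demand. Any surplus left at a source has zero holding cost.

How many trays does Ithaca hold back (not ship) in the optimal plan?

Minimum-cost shipments:
  Macon–C1: 10 × €4 = €40
  Ithaca–C1: 65 × €1 = €65
  Ithaca–C2: 15 × €4 = €60
Total cost = €165.
Ithaca ships 80 of its 80, leaving 0.

0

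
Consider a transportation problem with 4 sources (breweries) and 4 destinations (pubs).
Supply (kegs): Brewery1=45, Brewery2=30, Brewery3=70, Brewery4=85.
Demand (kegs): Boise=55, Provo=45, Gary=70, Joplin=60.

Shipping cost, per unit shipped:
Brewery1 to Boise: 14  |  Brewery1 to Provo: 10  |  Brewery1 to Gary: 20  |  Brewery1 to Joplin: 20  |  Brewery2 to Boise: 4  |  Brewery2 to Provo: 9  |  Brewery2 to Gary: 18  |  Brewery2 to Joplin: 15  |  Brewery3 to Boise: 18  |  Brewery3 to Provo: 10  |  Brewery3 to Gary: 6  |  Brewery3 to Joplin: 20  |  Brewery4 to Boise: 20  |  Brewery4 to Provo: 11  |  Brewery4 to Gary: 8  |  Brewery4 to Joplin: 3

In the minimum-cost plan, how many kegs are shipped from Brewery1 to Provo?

20

Solving gives:
  Brewery1→Boise: 25 × 14 = 350
  Brewery1→Provo: 20 × 10 = 200
  Brewery2→Boise: 30 × 4 = 120
  Brewery3→Gary: 70 × 6 = 420
  Brewery4→Provo: 25 × 11 = 275
  Brewery4→Joplin: 60 × 3 = 180
Total cost = 1545.
So Brewery1→Provo carries 20 kegs.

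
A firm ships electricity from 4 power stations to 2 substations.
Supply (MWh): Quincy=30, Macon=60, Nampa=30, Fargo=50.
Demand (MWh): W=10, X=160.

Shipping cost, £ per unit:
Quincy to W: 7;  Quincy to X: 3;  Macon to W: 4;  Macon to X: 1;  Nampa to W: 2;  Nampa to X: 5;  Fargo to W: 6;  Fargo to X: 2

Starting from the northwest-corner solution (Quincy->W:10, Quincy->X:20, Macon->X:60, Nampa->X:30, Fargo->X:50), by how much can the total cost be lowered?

70

Current plan cost = 10·7 + 20·3 + 60·1 + 30·5 + 50·2 = £440.
Optimal plan:
  Quincy–X: 30 × £3 = £90
  Macon–X: 60 × £1 = £60
  Nampa–W: 10 × £2 = £20
  Nampa–X: 20 × £5 = £100
  Fargo–X: 50 × £2 = £100
Optimal cost = £370.
Saving = 440 − 370 = £70.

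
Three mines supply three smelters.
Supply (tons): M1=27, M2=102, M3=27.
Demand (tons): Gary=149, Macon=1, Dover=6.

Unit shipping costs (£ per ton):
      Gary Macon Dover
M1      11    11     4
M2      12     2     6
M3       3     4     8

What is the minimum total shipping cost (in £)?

A cheapest plan:
  M1–Gary: 21 × £11 = £231
  M1–Dover: 6 × £4 = £24
  M2–Gary: 101 × £12 = £1212
  M2–Macon: 1 × £2 = £2
  M3–Gary: 27 × £3 = £81
Total = 231 + 24 + 1212 + 2 + 81 = £1550.

1550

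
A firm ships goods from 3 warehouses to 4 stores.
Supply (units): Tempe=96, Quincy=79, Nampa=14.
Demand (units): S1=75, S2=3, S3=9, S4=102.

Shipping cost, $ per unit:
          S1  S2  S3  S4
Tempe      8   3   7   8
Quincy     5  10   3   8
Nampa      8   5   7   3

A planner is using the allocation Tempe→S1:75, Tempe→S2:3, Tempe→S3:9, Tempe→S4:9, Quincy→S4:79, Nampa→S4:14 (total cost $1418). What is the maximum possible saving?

246

Current plan cost = 75·8 + 3·3 + 9·7 + 9·8 + 79·8 + 14·3 = $1418.
Optimal plan:
  Tempe–S1: 5 units
  Tempe–S2: 3 units
  Tempe–S4: 88 units
  Quincy–S1: 70 units
  Quincy–S3: 9 units
  Nampa–S4: 14 units
Optimal cost = $1172.
Saving = 1418 − 1172 = $246.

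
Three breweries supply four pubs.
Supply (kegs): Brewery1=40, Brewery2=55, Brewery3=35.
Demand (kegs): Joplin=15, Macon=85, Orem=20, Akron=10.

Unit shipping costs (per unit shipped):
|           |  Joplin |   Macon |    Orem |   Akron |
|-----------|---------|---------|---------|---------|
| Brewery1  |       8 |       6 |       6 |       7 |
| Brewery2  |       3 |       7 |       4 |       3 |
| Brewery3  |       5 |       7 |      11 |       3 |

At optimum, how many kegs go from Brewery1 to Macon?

Optimal shipments:
  Brewery1→Macon: 40 × 6 = 240
  Brewery2→Joplin: 15 × 3 = 45
  Brewery2→Macon: 20 × 7 = 140
  Brewery2→Orem: 20 × 4 = 80
  Brewery3→Macon: 25 × 7 = 175
  Brewery3→Akron: 10 × 3 = 30
Total cost = 710.
So Brewery1→Macon carries 40 kegs.

40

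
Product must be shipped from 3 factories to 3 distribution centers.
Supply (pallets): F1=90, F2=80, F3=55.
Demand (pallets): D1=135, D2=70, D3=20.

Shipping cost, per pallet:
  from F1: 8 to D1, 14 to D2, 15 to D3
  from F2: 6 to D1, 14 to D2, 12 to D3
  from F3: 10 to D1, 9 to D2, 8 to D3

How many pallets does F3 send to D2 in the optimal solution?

35

Optimal shipments:
  F1–D1: 55 × 8 = 440
  F1–D2: 35 × 14 = 490
  F2–D1: 80 × 6 = 480
  F3–D2: 35 × 9 = 315
  F3–D3: 20 × 8 = 160
Total cost = 1885.
So F3→D2 carries 35 pallets.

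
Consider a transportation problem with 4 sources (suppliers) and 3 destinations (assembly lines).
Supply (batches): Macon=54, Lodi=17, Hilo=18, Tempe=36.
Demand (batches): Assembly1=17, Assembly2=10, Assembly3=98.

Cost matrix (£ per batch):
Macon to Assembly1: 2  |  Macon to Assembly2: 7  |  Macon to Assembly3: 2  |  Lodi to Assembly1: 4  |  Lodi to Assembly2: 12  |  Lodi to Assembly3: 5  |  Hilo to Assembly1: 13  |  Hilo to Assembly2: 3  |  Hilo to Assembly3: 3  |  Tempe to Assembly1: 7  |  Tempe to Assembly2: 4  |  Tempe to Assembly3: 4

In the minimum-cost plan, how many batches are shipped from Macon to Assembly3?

The minimum-cost plan:
  Macon→Assembly3: 54 × £2 = £108
  Lodi→Assembly1: 17 × £4 = £68
  Hilo→Assembly2: 10 × £3 = £30
  Hilo→Assembly3: 8 × £3 = £24
  Tempe→Assembly3: 36 × £4 = £144
Total cost = £374.
So Macon→Assembly3 carries 54 batches.

54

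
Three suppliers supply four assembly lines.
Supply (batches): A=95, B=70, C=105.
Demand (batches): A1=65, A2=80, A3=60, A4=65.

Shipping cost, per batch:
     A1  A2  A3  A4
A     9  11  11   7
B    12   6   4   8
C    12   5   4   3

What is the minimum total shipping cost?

1550

Optimal allocation:
  A to A1: 65 × 9 = 585
  A to A4: 30 × 7 = 210
  B to A2: 10 × 6 = 60
  B to A3: 60 × 4 = 240
  C to A2: 70 × 5 = 350
  C to A4: 35 × 3 = 105
Total = 585 + 210 + 60 + 240 + 350 + 105 = 1550.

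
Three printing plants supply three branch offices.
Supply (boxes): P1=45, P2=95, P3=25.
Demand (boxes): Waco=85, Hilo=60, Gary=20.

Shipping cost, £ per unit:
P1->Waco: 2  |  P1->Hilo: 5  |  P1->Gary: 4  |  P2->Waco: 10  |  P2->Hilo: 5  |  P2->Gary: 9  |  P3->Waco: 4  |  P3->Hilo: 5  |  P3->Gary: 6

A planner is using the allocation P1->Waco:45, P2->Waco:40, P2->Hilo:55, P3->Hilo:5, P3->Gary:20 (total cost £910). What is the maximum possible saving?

90

Current plan cost = 45·2 + 40·10 + 55·5 + 5·5 + 20·6 = £910.
Optimal plan:
  P1–Waco: 45 × £2 = £90
  P2–Waco: 15 × £10 = £150
  P2–Hilo: 60 × £5 = £300
  P2–Gary: 20 × £9 = £180
  P3–Waco: 25 × £4 = £100
Optimal cost = £820.
Saving = 910 − 820 = £90.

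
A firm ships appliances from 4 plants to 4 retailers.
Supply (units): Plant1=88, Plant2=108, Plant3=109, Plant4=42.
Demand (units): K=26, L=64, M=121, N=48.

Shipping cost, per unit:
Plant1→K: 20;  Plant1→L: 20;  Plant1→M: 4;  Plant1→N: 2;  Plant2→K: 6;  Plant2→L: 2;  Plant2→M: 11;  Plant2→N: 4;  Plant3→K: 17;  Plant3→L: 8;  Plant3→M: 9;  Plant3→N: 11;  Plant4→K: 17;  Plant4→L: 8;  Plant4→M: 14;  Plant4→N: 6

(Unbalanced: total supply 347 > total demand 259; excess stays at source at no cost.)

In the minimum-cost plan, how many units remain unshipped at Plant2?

An optimal plan:
  Plant1–M: 88 units
  Plant2–K: 26 units
  Plant2–L: 64 units
  Plant2–N: 18 units
  Plant3–M: 33 units
  Plant4–N: 30 units
Total cost = 1185.
Plant2 ships 108 of its 108, leaving 0.

0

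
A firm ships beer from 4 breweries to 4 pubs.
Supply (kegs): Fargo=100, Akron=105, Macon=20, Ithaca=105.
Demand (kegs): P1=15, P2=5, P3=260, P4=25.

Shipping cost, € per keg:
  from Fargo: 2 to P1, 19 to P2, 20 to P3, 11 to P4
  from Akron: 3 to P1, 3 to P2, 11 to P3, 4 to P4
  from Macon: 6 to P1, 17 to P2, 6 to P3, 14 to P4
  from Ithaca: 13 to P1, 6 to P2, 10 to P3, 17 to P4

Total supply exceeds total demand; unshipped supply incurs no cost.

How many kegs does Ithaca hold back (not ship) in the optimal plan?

An optimal plan:
  Fargo->P1: 15 × €2 = €30
  Fargo->P3: 35 × €20 = €700
  Fargo->P4: 25 × €11 = €275
  Akron->P2: 5 × €3 = €15
  Akron->P3: 100 × €11 = €1100
  Macon->P3: 20 × €6 = €120
  Ithaca->P3: 105 × €10 = €1050
Total cost = €3290.
Ithaca ships 105 of its 105, leaving 0.

0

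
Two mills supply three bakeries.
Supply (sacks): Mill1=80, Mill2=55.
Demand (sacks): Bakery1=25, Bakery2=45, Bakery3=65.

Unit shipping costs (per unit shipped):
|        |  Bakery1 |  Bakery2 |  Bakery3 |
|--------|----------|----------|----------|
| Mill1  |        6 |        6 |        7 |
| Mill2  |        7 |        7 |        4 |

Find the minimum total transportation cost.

A cheapest plan:
  Mill1 to Bakery1: 25 × 6 = 150
  Mill1 to Bakery2: 45 × 6 = 270
  Mill1 to Bakery3: 10 × 7 = 70
  Mill2 to Bakery3: 55 × 4 = 220
Total = 150 + 270 + 70 + 220 = 710.
(Supply check: Mill1 ships 80; Mill2 ships 55.)

710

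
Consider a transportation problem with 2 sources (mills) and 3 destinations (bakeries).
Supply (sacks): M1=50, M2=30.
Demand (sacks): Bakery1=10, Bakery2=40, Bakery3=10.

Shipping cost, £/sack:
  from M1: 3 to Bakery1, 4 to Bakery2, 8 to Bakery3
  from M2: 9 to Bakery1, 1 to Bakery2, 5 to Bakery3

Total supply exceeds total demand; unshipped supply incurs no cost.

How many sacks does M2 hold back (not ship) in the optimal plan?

0

Minimum-cost shipments:
  M1–Bakery1: 10 sacks
  M1–Bakery2: 10 sacks
  M1–Bakery3: 10 sacks
  M2–Bakery2: 30 sacks
Total cost = £180.
M2 ships 30 of its 30, leaving 0.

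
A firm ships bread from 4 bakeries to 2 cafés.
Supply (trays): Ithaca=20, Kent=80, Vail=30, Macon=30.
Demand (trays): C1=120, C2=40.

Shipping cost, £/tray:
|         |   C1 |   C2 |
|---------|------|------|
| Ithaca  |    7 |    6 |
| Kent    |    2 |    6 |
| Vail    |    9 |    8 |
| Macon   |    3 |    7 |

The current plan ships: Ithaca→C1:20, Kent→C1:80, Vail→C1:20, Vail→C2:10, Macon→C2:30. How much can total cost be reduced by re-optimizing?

Current plan cost = 20·7 + 80·2 + 20·9 + 10·8 + 30·7 = £770.
Optimal plan:
  Ithaca to C1: 10 × £7 = £70
  Ithaca to C2: 10 × £6 = £60
  Kent to C1: 80 × £2 = £160
  Vail to C2: 30 × £8 = £240
  Macon to C1: 30 × £3 = £90
Optimal cost = £620.
Saving = 770 − 620 = £150.

150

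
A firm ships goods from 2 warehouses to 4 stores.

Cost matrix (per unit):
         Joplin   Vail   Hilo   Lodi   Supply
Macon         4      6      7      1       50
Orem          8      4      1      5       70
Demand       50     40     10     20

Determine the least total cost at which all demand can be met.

One minimum-cost allocation:
  Macon–Joplin: 50 units
  Orem–Vail: 40 units
  Orem–Hilo: 10 units
  Orem–Lodi: 20 units
Total cost = 470.

470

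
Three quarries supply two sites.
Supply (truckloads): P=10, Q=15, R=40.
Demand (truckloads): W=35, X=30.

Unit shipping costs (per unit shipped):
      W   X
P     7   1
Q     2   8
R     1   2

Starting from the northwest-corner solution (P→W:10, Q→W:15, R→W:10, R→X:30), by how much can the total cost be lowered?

70

Current plan cost = 10·7 + 15·2 + 10·1 + 30·2 = 170.
Optimal plan:
  P–X: 10 × 1 = 10
  Q–W: 15 × 2 = 30
  R–W: 20 × 1 = 20
  R–X: 20 × 2 = 40
Optimal cost = 100.
Saving = 170 − 100 = 70.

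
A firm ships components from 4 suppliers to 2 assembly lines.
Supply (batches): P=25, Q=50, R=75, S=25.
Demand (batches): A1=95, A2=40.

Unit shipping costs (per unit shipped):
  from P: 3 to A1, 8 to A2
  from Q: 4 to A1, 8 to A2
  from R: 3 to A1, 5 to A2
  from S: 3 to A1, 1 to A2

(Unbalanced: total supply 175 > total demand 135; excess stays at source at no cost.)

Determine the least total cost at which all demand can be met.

A cheapest plan:
  P→A1: 25 × 3 = 75
  Q→A1: 10 × 4 = 40
  R→A1: 60 × 3 = 180
  R→A2: 15 × 5 = 75
  S→A2: 25 × 1 = 25
Total = 75 + 40 + 180 + 75 + 25 = 395.

395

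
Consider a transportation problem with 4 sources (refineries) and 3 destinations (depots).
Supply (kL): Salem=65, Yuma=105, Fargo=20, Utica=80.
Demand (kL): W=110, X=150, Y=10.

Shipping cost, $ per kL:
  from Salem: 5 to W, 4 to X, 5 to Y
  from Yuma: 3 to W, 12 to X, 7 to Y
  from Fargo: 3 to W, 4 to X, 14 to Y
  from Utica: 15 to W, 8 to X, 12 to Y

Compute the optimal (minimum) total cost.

1300

A cheapest plan:
  Salem→X: 55 × $4 = $220
  Salem→Y: 10 × $5 = $50
  Yuma→W: 105 × $3 = $315
  Fargo→W: 5 × $3 = $15
  Fargo→X: 15 × $4 = $60
  Utica→X: 80 × $8 = $640
Total = 220 + 50 + 315 + 15 + 60 + 640 = $1300.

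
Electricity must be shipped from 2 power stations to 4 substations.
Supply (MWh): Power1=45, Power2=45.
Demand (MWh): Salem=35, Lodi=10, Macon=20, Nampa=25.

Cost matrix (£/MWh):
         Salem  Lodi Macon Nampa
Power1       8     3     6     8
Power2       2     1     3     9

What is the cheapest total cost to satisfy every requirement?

390

An optimal shipping plan:
  Power1 to Lodi: 10 × £3 = £30
  Power1 to Macon: 10 × £6 = £60
  Power1 to Nampa: 25 × £8 = £200
  Power2 to Salem: 35 × £2 = £70
  Power2 to Macon: 10 × £3 = £30
Total = 30 + 60 + 200 + 70 + 30 = £390.
(Supply check: Power1 ships 45; Power2 ships 45.)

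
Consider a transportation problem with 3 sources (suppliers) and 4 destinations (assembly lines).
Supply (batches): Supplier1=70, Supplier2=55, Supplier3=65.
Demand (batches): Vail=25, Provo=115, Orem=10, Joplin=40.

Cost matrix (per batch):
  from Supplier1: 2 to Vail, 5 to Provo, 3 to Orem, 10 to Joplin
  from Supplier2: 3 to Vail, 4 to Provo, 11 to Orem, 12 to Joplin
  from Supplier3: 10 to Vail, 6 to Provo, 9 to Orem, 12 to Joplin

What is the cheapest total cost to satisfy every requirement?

1070

One minimum-cost allocation:
  Supplier1 to Vail: 25 batches
  Supplier1 to Orem: 10 batches
  Supplier1 to Joplin: 35 batches
  Supplier2 to Provo: 55 batches
  Supplier3 to Provo: 60 batches
  Supplier3 to Joplin: 5 batches
Total cost = 1070.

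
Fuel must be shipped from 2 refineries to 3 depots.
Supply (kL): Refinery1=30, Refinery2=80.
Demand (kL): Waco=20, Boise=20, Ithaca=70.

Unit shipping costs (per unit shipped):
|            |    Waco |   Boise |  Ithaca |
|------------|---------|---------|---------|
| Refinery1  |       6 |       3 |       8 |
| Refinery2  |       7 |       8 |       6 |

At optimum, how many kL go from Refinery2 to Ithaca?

Solving gives:
  Refinery1–Waco: 10 kL
  Refinery1–Boise: 20 kL
  Refinery2–Waco: 10 kL
  Refinery2–Ithaca: 70 kL
Total cost = 610.
So Refinery2→Ithaca carries 70 kL.

70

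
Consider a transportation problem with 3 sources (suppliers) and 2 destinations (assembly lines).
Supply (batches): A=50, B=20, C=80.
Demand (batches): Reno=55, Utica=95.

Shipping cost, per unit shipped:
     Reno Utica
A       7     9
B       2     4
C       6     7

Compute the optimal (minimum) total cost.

980

One minimum-cost allocation:
  A–Reno: 50 batches
  B–Reno: 5 batches
  B–Utica: 15 batches
  C–Utica: 80 batches
Total cost = 980.
(Supply check: A ships 50; B ships 20; C ships 80.)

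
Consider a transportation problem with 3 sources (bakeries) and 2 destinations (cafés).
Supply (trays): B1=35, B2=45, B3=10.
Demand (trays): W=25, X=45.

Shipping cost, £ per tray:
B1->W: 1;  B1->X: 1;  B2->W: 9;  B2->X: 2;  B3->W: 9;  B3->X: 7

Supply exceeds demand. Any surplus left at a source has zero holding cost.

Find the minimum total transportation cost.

An optimal shipping plan:
  B1 to W: 25 × £1 = £25
  B1 to X: 10 × £1 = £10
  B2 to X: 35 × £2 = £70
Total = 25 + 10 + 70 = £105.
(Supply check: B1 ships 35; B2 ships 35; B3 ships 0.)

105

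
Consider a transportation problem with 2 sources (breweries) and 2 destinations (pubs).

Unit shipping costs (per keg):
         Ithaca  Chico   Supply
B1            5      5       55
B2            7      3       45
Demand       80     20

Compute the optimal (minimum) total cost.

510

One minimum-cost allocation:
  B1->Ithaca: 55 kegs
  B2->Ithaca: 25 kegs
  B2->Chico: 20 kegs
Total cost = 510.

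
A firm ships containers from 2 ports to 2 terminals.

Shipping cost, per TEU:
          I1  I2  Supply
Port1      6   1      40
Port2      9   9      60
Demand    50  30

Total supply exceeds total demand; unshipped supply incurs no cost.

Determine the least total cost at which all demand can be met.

A cheapest plan:
  Port1->I1: 10 × 6 = 60
  Port1->I2: 30 × 1 = 30
  Port2->I1: 40 × 9 = 360
Total = 60 + 30 + 360 = 450.
(Supply check: Port1 ships 40; Port2 ships 40.)

450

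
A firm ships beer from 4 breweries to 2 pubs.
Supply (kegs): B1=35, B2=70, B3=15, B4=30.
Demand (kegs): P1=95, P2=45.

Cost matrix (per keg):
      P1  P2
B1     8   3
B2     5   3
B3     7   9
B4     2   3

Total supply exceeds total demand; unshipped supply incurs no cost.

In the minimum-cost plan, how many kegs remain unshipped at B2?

Minimum-cost shipments:
  B1–P2: 35 × 3 = 105
  B2–P1: 60 × 5 = 300
  B2–P2: 10 × 3 = 30
  B3–P1: 5 × 7 = 35
  B4–P1: 30 × 2 = 60
Total cost = 530.
B2 ships 70 of its 70, leaving 0.

0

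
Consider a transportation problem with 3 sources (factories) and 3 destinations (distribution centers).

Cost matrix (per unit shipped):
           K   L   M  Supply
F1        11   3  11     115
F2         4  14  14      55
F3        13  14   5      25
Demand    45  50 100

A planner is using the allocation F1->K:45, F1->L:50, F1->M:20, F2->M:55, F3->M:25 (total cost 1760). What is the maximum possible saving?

450

Current plan cost = 45·11 + 50·3 + 20·11 + 55·14 + 25·5 = 1760.
Optimal plan:
  F1–L: 50 × 3 = 150
  F1–M: 65 × 11 = 715
  F2–K: 45 × 4 = 180
  F2–M: 10 × 14 = 140
  F3–M: 25 × 5 = 125
Optimal cost = 1310.
Saving = 1760 − 1310 = 450.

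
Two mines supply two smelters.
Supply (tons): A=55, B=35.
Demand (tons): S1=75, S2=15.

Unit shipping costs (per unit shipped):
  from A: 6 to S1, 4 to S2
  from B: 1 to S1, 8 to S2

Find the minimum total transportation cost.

One minimum-cost allocation:
  A–S1: 40 × 6 = 240
  A–S2: 15 × 4 = 60
  B–S1: 35 × 1 = 35
Total = 240 + 60 + 35 = 335.

335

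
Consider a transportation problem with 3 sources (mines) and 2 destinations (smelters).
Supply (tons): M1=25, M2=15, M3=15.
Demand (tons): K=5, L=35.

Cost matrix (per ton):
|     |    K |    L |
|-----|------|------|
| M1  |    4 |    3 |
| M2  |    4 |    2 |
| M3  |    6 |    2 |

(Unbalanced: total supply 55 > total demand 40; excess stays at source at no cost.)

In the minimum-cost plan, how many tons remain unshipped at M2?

0

An optimal plan:
  M1–K: 5 × 4 = 20
  M1–L: 5 × 3 = 15
  M2–L: 15 × 2 = 30
  M3–L: 15 × 2 = 30
Total cost = 95.
M2 ships 15 of its 15, leaving 0.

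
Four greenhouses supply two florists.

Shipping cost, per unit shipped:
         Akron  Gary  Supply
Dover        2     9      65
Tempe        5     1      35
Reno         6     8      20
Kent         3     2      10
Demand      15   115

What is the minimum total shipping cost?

One minimum-cost allocation:
  Dover->Akron: 15 × 2 = 30
  Dover->Gary: 50 × 9 = 450
  Tempe->Gary: 35 × 1 = 35
  Reno->Gary: 20 × 8 = 160
  Kent->Gary: 10 × 2 = 20
Total = 30 + 450 + 35 + 160 + 20 = 695.

695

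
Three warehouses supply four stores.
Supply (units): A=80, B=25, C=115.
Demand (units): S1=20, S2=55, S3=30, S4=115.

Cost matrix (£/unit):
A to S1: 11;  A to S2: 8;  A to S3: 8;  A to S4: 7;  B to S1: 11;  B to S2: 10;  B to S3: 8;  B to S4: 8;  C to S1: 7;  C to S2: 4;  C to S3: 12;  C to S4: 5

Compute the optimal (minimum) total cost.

1325

Optimal allocation:
  A–S3: 5 × £8 = £40
  A–S4: 75 × £7 = £525
  B–S3: 25 × £8 = £200
  C–S1: 20 × £7 = £140
  C–S2: 55 × £4 = £220
  C–S4: 40 × £5 = £200
Total = 40 + 525 + 200 + 140 + 220 + 200 = £1325.
(Supply check: A ships 80; B ships 25; C ships 115.)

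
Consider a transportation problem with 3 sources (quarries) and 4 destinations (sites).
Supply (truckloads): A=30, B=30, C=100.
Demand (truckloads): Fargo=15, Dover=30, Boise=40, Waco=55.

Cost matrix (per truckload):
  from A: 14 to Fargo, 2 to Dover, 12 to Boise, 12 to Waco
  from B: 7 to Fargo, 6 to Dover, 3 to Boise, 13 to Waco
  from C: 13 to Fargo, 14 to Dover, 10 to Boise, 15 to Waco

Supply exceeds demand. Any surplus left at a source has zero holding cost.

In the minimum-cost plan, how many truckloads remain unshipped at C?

20

Minimum-cost shipments:
  A to Dover: 30 × 2 = 60
  B to Boise: 30 × 3 = 90
  C to Fargo: 15 × 13 = 195
  C to Boise: 10 × 10 = 100
  C to Waco: 55 × 15 = 825
Total cost = 1270.
C ships 80 of its 100, leaving 20.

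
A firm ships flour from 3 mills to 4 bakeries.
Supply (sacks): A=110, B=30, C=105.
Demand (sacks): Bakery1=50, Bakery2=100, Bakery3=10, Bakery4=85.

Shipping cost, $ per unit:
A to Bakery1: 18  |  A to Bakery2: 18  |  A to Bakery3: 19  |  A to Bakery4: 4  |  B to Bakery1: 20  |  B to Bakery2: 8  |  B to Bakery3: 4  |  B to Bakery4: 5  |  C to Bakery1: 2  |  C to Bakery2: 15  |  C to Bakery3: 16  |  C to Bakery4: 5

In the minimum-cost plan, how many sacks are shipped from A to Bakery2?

25

Optimal shipments:
  A→Bakery2: 25 × $18 = $450
  A→Bakery4: 85 × $4 = $340
  B→Bakery2: 20 × $8 = $160
  B→Bakery3: 10 × $4 = $40
  C→Bakery1: 50 × $2 = $100
  C→Bakery2: 55 × $15 = $825
Total cost = $1915.
So A→Bakery2 carries 25 sacks.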